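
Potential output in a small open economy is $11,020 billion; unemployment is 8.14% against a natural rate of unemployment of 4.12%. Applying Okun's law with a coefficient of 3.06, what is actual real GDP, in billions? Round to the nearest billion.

$9,664 billion

Unemployment gap = 8.14 - 4.12 = 4.02 points, so the output gap is -3.06 × 4.02 = -12.3012%.
Actual GDP = 11020 × (1 - 12.3012/100) = 11020 × 0.876988 ≈ 9664 billion.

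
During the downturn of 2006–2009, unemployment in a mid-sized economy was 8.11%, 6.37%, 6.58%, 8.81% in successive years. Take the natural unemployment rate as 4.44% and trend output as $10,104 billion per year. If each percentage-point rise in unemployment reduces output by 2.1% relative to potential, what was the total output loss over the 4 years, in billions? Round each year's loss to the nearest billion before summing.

$2,570 billion

Year 2006: gap = -2.1 × (8.11 - 4.44) = -7.707%, loss ≈ 10104 × 7.707/100 ≈ 779.
Year 2007: gap = -2.1 × (6.37 - 4.44) = -4.053%, loss ≈ 10104 × 4.053/100 ≈ 410.
Year 2008: gap = -2.1 × (6.58 - 4.44) = -4.494%, loss ≈ 10104 × 4.494/100 ≈ 454.
Year 2009: gap = -2.1 × (8.81 - 4.44) = -9.177%, loss ≈ 10104 × 9.177/100 ≈ 927.
Total lost output = 779 + 410 + 454 + 927 = 2570 billion.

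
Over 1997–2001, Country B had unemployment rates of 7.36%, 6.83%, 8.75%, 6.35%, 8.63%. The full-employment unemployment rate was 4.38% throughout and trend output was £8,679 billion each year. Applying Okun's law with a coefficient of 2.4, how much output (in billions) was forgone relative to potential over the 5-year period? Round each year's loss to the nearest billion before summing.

£3,336 billion

Year 1997: gap = -2.4 × (7.36 - 4.38) = -7.152%, loss ≈ 8679 × 7.152/100 ≈ 621.
Year 1998: gap = -2.4 × (6.83 - 4.38) = -5.88%, loss ≈ 8679 × 5.88/100 ≈ 510.
Year 1999: gap = -2.4 × (8.75 - 4.38) = -10.488%, loss ≈ 8679 × 10.488/100 ≈ 910.
Year 2000: gap = -2.4 × (6.35 - 4.38) = -4.728%, loss ≈ 8679 × 4.728/100 ≈ 410.
Year 2001: gap = -2.4 × (8.63 - 4.38) = -10.2%, loss ≈ 8679 × 10.2/100 ≈ 885.
Total lost output = 621 + 510 + 910 + 410 + 885 = 3336 billion.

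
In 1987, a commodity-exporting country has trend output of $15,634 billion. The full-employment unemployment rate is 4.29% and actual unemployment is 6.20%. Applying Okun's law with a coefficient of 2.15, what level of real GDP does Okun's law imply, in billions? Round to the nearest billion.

$14,992 billion

Unemployment gap = 6.2 - 4.29 = 1.91 points, so the output gap is -2.15 × 1.91 = -4.1065%.
Actual GDP = 15634 × (1 - 4.1065/100) = 15634 × 0.958935 ≈ 14992 billion.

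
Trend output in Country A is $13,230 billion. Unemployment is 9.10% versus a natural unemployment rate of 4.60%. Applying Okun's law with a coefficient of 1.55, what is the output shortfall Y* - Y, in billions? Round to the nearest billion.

Output gap = -1.55 × (9.1 - 4.6) = -1.55 × 4.5 = -6.975%.
Actual GDP ≈ 13230 × 0.93025 ≈ 12307 billion, so the shortfall is 13230 - 12307 = 923 billion.

$923 billion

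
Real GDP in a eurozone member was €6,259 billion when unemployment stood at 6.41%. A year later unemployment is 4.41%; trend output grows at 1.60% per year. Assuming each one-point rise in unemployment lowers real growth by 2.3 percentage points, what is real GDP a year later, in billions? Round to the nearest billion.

Δu = 4.41 - 6.41 = -2 points.
Okun's law (growth form): g_Y = g_Y* - β × Δu = 1.60 - 2.3 × (-2.00) = 1.6 + 4.6 = 6.2%.
Real GDP in the next year = 6259 × (1 + 6.2/100) = 6259 × 1.062 ≈ 6647 billion.

€6,647 billion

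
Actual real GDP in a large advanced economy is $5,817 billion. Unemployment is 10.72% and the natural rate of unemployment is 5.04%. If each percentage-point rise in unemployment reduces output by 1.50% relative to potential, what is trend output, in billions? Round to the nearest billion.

$6,359 billion

Unemployment gap = 10.72 - 5.04 = 5.68 points, so output gap = -1.5 × 5.68 = -8.52%.
Since Y = Y* × (1 + gap/100), Y* = 5817/0.9148 ≈ 6359 billion.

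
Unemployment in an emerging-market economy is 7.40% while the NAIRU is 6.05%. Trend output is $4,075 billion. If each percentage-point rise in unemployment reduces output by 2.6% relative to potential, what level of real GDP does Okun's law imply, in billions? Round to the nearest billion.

$3,932 billion

Unemployment gap = 7.4 - 6.05 = 1.35 points, so the output gap is -2.6 × 1.35 = -3.51%.
Actual GDP = 4075 × (1 - 3.51/100) = 4075 × 0.9649 ≈ 3932 billion.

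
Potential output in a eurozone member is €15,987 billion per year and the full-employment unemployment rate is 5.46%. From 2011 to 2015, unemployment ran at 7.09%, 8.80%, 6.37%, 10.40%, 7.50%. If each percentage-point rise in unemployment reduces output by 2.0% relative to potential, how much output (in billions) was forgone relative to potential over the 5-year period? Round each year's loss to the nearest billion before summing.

€4,112 billion

Year 2011: gap = -2.0 × (7.09 - 5.46) = -3.26%, loss ≈ 15987 × 3.26/100 ≈ 521.
Year 2012: gap = -2.0 × (8.8 - 5.46) = -6.68%, loss ≈ 15987 × 6.68/100 ≈ 1068.
Year 2013: gap = -2.0 × (6.37 - 5.46) = -1.82%, loss ≈ 15987 × 1.82/100 ≈ 291.
Year 2014: gap = -2.0 × (10.4 - 5.46) = -9.88%, loss ≈ 15987 × 9.88/100 ≈ 1580.
Year 2015: gap = -2.0 × (7.5 - 5.46) = -4.08%, loss ≈ 15987 × 4.08/100 ≈ 652.
Total lost output = 521 + 1068 + 291 + 1580 + 652 = 4112 billion.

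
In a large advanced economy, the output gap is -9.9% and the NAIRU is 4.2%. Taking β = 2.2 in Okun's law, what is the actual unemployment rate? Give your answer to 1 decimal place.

From Okun's law, u - u* = -(output gap)/β = -(-9.9)/2.2 = 4.5 points.
So u = 4.2 + 4.5 = 8.7%.

8.7%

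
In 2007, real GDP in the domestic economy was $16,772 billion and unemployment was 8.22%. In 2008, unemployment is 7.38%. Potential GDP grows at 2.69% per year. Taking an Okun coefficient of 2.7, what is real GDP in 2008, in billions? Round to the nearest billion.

$17,604 billion

Δu = 7.38 - 8.22 = -0.84 points.
Okun's law (growth form): g_Y = g_Y* - β × Δu = 2.69 - 2.7 × (-0.84) = 2.69 + 2.268 = 4.958%.
Real GDP in the next year = 16772 × (1 + 4.958/100) = 16772 × 1.04958 ≈ 17604 billion.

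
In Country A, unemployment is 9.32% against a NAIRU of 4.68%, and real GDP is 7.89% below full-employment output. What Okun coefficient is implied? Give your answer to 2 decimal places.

Okun's law: output gap = -β × (u - u*).
-7.89 = -β × (9.32 - 4.68) = -β × 4.64, so β = 7.89/4.64 = 1.70.

β ≈ 1.70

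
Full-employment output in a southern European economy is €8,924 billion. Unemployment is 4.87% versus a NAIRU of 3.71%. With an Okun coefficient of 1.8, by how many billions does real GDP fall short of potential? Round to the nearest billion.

€186 billion

Output gap = -1.8 × (4.87 - 3.71) = -1.8 × 1.16 = -2.088%.
Actual GDP ≈ 8924 × 0.97912 ≈ 8738 billion, so the shortfall is 8924 - 8738 = 186 billion.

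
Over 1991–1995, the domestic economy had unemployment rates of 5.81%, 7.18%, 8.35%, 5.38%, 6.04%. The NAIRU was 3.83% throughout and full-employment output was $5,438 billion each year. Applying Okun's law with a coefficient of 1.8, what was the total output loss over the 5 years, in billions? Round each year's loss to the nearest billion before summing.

Year 1991: gap = -1.8 × (5.81 - 3.83) = -3.564%, loss ≈ 5438 × 3.564/100 ≈ 194.
Year 1992: gap = -1.8 × (7.18 - 3.83) = -6.03%, loss ≈ 5438 × 6.03/100 ≈ 328.
Year 1993: gap = -1.8 × (8.35 - 3.83) = -8.136%, loss ≈ 5438 × 8.136/100 ≈ 442.
Year 1994: gap = -1.8 × (5.38 - 3.83) = -2.79%, loss ≈ 5438 × 2.79/100 ≈ 152.
Year 1995: gap = -1.8 × (6.04 - 3.83) = -3.978%, loss ≈ 5438 × 3.978/100 ≈ 216.
Total lost output = 194 + 328 + 442 + 152 + 216 = 1332 billion.

$1,332 billion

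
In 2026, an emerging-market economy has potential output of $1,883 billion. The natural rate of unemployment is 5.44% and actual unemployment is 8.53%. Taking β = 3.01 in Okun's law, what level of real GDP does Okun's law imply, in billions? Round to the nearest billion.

Unemployment gap = 8.53 - 5.44 = 3.09 points, so the output gap is -3.01 × 3.09 = -9.3009%.
Actual GDP = 1883 × (1 - 9.3009/100) = 1883 × 0.906991 ≈ 1708 billion.

$1,708 billion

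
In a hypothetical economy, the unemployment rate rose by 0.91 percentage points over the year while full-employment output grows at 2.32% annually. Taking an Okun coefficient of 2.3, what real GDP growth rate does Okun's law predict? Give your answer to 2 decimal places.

Growth-rate Okun's law: g_Y = g_Y* - β × Δu.
g_Y = 2.32 - 2.3 × (0.91) = 2.32 - 2.093 = 0.227%, i.e. 0.23% to 2 d.p.

0.23%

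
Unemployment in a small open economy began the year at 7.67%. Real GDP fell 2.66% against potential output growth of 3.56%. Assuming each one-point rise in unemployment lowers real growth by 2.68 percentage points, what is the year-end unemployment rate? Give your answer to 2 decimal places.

9.99%

Growth-rate Okun's law: g_Y = g_Y* - β × Δu, so Δu = (g_Y* - g_Y)/β.
Δu = (3.56 + 2.66)/2.68 = 6.22/2.68 = 2.32 percentage points.
Year-end unemployment = 7.67 + 2.32 = 9.99%.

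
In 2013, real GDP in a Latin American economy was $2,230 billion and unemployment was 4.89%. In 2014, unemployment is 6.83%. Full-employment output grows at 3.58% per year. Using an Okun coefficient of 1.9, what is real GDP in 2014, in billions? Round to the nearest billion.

Δu = 6.83 - 4.89 = 1.94 points.
Okun's law (growth form): g_Y = g_Y* - β × Δu = 3.58 - 1.9 × (1.94) = 3.58 - 3.686 = -0.106%.
Real GDP in the next year = 2230 × (1 - 0.106/100) = 2230 × 0.99894 ≈ 2228 billion.

$2,228 billion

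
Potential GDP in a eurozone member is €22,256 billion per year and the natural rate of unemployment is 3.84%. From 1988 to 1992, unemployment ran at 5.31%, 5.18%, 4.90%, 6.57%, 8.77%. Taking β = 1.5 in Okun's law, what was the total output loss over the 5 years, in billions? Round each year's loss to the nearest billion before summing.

Year 1988: gap = -1.5 × (5.31 - 3.84) = -2.205%, loss ≈ 22256 × 2.205/100 ≈ 491.
Year 1989: gap = -1.5 × (5.18 - 3.84) = -2.01%, loss ≈ 22256 × 2.01/100 ≈ 447.
Year 1990: gap = -1.5 × (4.9 - 3.84) = -1.59%, loss ≈ 22256 × 1.59/100 ≈ 354.
Year 1991: gap = -1.5 × (6.57 - 3.84) = -4.095%, loss ≈ 22256 × 4.095/100 ≈ 911.
Year 1992: gap = -1.5 × (8.77 - 3.84) = -7.395%, loss ≈ 22256 × 7.395/100 ≈ 1646.
Total lost output = 491 + 447 + 354 + 911 + 1646 = 3849 billion.

€3,849 billion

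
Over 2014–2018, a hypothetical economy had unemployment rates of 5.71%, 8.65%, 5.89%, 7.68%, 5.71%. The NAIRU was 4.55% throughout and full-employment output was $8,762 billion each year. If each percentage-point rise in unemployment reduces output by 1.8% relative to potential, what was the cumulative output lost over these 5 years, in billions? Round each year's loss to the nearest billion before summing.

Year 2014: gap = -1.8 × (5.71 - 4.55) = -2.088%, loss ≈ 8762 × 2.088/100 ≈ 183.
Year 2015: gap = -1.8 × (8.65 - 4.55) = -7.38%, loss ≈ 8762 × 7.38/100 ≈ 647.
Year 2016: gap = -1.8 × (5.89 - 4.55) = -2.412%, loss ≈ 8762 × 2.412/100 ≈ 211.
Year 2017: gap = -1.8 × (7.68 - 4.55) = -5.634%, loss ≈ 8762 × 5.634/100 ≈ 494.
Year 2018: gap = -1.8 × (5.71 - 4.55) = -2.088%, loss ≈ 8762 × 2.088/100 ≈ 183.
Total lost output = 183 + 647 + 211 + 494 + 183 = 1718 billion.

$1,718 billion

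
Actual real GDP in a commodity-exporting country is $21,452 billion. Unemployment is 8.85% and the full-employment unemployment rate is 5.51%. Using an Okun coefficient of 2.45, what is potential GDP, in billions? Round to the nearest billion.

$23,364 billion

Unemployment gap = 8.85 - 5.51 = 3.34 points, so output gap = -2.45 × 3.34 = -8.183%.
Since Y = Y* × (1 + gap/100), Y* = 21452/0.91817 ≈ 23364 billion.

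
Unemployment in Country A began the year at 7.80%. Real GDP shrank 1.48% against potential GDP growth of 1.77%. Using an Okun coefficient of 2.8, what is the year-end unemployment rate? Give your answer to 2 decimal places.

8.96%

Growth-rate Okun's law: g_Y = g_Y* - β × Δu, so Δu = (g_Y* - g_Y)/β.
Δu = (1.77 + 1.48)/2.8 = 3.25/2.8 = 1.16 percentage points.
Year-end unemployment = 7.8 + 1.16 = 8.96%.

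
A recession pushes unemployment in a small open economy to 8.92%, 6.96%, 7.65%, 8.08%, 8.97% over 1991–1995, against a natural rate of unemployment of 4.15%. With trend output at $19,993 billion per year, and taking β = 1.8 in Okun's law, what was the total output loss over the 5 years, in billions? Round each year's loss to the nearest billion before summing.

$7,137 billion

Year 1991: gap = -1.8 × (8.92 - 4.15) = -8.586%, loss ≈ 19993 × 8.586/100 ≈ 1717.
Year 1992: gap = -1.8 × (6.96 - 4.15) = -5.058%, loss ≈ 19993 × 5.058/100 ≈ 1011.
Year 1993: gap = -1.8 × (7.65 - 4.15) = -6.3%, loss ≈ 19993 × 6.3/100 ≈ 1260.
Year 1994: gap = -1.8 × (8.08 - 4.15) = -7.074%, loss ≈ 19993 × 7.074/100 ≈ 1414.
Year 1995: gap = -1.8 × (8.97 - 4.15) = -8.676%, loss ≈ 19993 × 8.676/100 ≈ 1735.
Total lost output = 1717 + 1011 + 1260 + 1414 + 1735 = 7137 billion.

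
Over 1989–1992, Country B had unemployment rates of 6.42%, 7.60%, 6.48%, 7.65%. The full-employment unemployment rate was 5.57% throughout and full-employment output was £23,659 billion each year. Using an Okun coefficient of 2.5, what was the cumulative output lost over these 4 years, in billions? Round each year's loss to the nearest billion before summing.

Year 1989: gap = -2.5 × (6.42 - 5.57) = -2.125%, loss ≈ 23659 × 2.125/100 ≈ 503.
Year 1990: gap = -2.5 × (7.6 - 5.57) = -5.075%, loss ≈ 23659 × 5.075/100 ≈ 1201.
Year 1991: gap = -2.5 × (6.48 - 5.57) = -2.275%, loss ≈ 23659 × 2.275/100 ≈ 538.
Year 1992: gap = -2.5 × (7.65 - 5.57) = -5.2%, loss ≈ 23659 × 5.2/100 ≈ 1230.
Total lost output = 503 + 1201 + 538 + 1230 = 3472 billion.

£3,472 billion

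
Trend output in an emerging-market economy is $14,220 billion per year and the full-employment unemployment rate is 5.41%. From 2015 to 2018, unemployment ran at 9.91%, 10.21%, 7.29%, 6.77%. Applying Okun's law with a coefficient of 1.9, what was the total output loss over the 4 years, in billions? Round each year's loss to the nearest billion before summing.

Year 2015: gap = -1.9 × (9.91 - 5.41) = -8.55%, loss ≈ 14220 × 8.55/100 ≈ 1216.
Year 2016: gap = -1.9 × (10.21 - 5.41) = -9.12%, loss ≈ 14220 × 9.12/100 ≈ 1297.
Year 2017: gap = -1.9 × (7.29 - 5.41) = -3.572%, loss ≈ 14220 × 3.572/100 ≈ 508.
Year 2018: gap = -1.9 × (6.77 - 5.41) = -2.584%, loss ≈ 14220 × 2.584/100 ≈ 367.
Total lost output = 1216 + 1297 + 508 + 367 = 3388 billion.

$3,388 billion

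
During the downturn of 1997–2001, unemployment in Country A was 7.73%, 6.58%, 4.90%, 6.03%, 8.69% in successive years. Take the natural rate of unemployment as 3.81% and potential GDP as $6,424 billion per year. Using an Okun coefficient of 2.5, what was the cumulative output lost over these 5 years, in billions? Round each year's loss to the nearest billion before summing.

Year 1997: gap = -2.5 × (7.73 - 3.81) = -9.8%, loss ≈ 6424 × 9.8/100 ≈ 630.
Year 1998: gap = -2.5 × (6.58 - 3.81) = -6.925%, loss ≈ 6424 × 6.925/100 ≈ 445.
Year 1999: gap = -2.5 × (4.9 - 3.81) = -2.725%, loss ≈ 6424 × 2.725/100 ≈ 175.
Year 2000: gap = -2.5 × (6.03 - 3.81) = -5.55%, loss ≈ 6424 × 5.55/100 ≈ 357.
Year 2001: gap = -2.5 × (8.69 - 3.81) = -12.2%, loss ≈ 6424 × 12.2/100 ≈ 784.
Total lost output = 630 + 445 + 175 + 357 + 784 = 2391 billion.

$2,391 billion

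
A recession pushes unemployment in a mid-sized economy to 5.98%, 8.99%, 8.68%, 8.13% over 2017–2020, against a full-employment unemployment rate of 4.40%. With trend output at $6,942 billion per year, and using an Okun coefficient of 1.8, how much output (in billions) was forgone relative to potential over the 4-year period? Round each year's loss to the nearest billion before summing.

Year 2017: gap = -1.8 × (5.98 - 4.4) = -2.844%, loss ≈ 6942 × 2.844/100 ≈ 197.
Year 2018: gap = -1.8 × (8.99 - 4.4) = -8.262%, loss ≈ 6942 × 8.262/100 ≈ 574.
Year 2019: gap = -1.8 × (8.68 - 4.4) = -7.704%, loss ≈ 6942 × 7.704/100 ≈ 535.
Year 2020: gap = -1.8 × (8.13 - 4.4) = -6.714%, loss ≈ 6942 × 6.714/100 ≈ 466.
Total lost output = 197 + 574 + 535 + 466 = 1772 billion.

$1,772 billion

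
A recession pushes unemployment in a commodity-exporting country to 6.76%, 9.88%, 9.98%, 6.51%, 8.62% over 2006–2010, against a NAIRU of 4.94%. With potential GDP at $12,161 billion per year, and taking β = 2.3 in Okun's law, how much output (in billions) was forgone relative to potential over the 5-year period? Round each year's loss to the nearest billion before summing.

Year 2006: gap = -2.3 × (6.76 - 4.94) = -4.186%, loss ≈ 12161 × 4.186/100 ≈ 509.
Year 2007: gap = -2.3 × (9.88 - 4.94) = -11.362%, loss ≈ 12161 × 11.362/100 ≈ 1382.
Year 2008: gap = -2.3 × (9.98 - 4.94) = -11.592%, loss ≈ 12161 × 11.592/100 ≈ 1410.
Year 2009: gap = -2.3 × (6.51 - 4.94) = -3.611%, loss ≈ 12161 × 3.611/100 ≈ 439.
Year 2010: gap = -2.3 × (8.62 - 4.94) = -8.464%, loss ≈ 12161 × 8.464/100 ≈ 1029.
Total lost output = 509 + 1382 + 1410 + 439 + 1029 = 4769 billion.

$4,769 billion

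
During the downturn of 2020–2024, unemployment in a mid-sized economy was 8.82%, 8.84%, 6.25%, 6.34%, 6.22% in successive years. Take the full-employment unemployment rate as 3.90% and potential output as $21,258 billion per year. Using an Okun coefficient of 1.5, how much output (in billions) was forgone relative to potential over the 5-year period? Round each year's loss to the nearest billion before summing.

$5,411 billion

Year 2020: gap = -1.5 × (8.82 - 3.9) = -7.38%, loss ≈ 21258 × 7.38/100 ≈ 1569.
Year 2021: gap = -1.5 × (8.84 - 3.9) = -7.41%, loss ≈ 21258 × 7.41/100 ≈ 1575.
Year 2022: gap = -1.5 × (6.25 - 3.9) = -3.525%, loss ≈ 21258 × 3.525/100 ≈ 749.
Year 2023: gap = -1.5 × (6.34 - 3.9) = -3.66%, loss ≈ 21258 × 3.66/100 ≈ 778.
Year 2024: gap = -1.5 × (6.22 - 3.9) = -3.48%, loss ≈ 21258 × 3.48/100 ≈ 740.
Total lost output = 1569 + 1575 + 749 + 778 + 740 = 5411 billion.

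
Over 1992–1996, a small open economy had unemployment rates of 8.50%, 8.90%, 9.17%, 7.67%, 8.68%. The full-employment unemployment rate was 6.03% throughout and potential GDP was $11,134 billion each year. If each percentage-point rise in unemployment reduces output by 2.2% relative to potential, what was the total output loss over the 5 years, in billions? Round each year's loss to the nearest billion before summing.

$3,128 billion

Year 1992: gap = -2.2 × (8.5 - 6.03) = -5.434%, loss ≈ 11134 × 5.434/100 ≈ 605.
Year 1993: gap = -2.2 × (8.9 - 6.03) = -6.314%, loss ≈ 11134 × 6.314/100 ≈ 703.
Year 1994: gap = -2.2 × (9.17 - 6.03) = -6.908%, loss ≈ 11134 × 6.908/100 ≈ 769.
Year 1995: gap = -2.2 × (7.67 - 6.03) = -3.608%, loss ≈ 11134 × 3.608/100 ≈ 402.
Year 1996: gap = -2.2 × (8.68 - 6.03) = -5.83%, loss ≈ 11134 × 5.83/100 ≈ 649.
Total lost output = 605 + 703 + 769 + 402 + 649 = 3128 billion.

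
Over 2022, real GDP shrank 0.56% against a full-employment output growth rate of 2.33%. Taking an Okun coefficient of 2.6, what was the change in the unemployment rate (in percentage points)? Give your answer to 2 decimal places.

Growth-rate Okun's law: g_Y = g_Y* - β × Δu, so Δu = (g_Y* - g_Y)/β.
Δu = (2.33 + 0.56)/2.6 = 2.89/2.6 = 1.11 percentage points.

1.11 percentage points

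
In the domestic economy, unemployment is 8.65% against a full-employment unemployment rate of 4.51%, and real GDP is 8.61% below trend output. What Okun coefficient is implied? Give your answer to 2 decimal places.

Okun's law: output gap = -β × (u - u*).
-8.61 = -β × (8.65 - 4.51) = -β × 4.14, so β = 8.61/4.14 = 2.08.

β ≈ 2.08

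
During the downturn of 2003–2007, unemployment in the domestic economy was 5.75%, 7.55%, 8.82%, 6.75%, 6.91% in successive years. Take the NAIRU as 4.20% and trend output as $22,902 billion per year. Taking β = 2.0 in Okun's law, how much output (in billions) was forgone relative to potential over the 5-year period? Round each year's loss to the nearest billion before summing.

$6,769 billion

Year 2003: gap = -2.0 × (5.75 - 4.2) = -3.1%, loss ≈ 22902 × 3.1/100 ≈ 710.
Year 2004: gap = -2.0 × (7.55 - 4.2) = -6.7%, loss ≈ 22902 × 6.7/100 ≈ 1534.
Year 2005: gap = -2.0 × (8.82 - 4.2) = -9.24%, loss ≈ 22902 × 9.24/100 ≈ 2116.
Year 2006: gap = -2.0 × (6.75 - 4.2) = -5.1%, loss ≈ 22902 × 5.1/100 ≈ 1168.
Year 2007: gap = -2.0 × (6.91 - 4.2) = -5.42%, loss ≈ 22902 × 5.42/100 ≈ 1241.
Total lost output = 710 + 1534 + 2116 + 1168 + 1241 = 6769 billion.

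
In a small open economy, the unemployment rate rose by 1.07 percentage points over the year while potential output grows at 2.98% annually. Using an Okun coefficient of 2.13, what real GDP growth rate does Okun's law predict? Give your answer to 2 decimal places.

0.70%

Growth-rate Okun's law: g_Y = g_Y* - β × Δu.
g_Y = 2.98 - 2.13 × (1.07) = 2.98 - 2.2791 = 0.7009%, i.e. 0.70% to 2 d.p.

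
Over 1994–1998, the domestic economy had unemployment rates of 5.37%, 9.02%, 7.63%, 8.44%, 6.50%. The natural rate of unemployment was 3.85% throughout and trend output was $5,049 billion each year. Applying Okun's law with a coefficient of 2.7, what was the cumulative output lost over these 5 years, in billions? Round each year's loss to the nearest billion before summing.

$2,414 billion

Year 1994: gap = -2.7 × (5.37 - 3.85) = -4.104%, loss ≈ 5049 × 4.104/100 ≈ 207.
Year 1995: gap = -2.7 × (9.02 - 3.85) = -13.959%, loss ≈ 5049 × 13.959/100 ≈ 705.
Year 1996: gap = -2.7 × (7.63 - 3.85) = -10.206%, loss ≈ 5049 × 10.206/100 ≈ 515.
Year 1997: gap = -2.7 × (8.44 - 3.85) = -12.393%, loss ≈ 5049 × 12.393/100 ≈ 626.
Year 1998: gap = -2.7 × (6.5 - 3.85) = -7.155%, loss ≈ 5049 × 7.155/100 ≈ 361.
Total lost output = 207 + 705 + 515 + 626 + 361 = 2414 billion.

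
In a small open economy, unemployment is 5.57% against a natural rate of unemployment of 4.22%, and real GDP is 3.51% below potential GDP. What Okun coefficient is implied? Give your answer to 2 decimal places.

Okun's law: output gap = -β × (u - u*).
-3.51 = -β × (5.57 - 4.22) = -β × 1.35, so β = 3.51/1.35 = 2.60.

β ≈ 2.60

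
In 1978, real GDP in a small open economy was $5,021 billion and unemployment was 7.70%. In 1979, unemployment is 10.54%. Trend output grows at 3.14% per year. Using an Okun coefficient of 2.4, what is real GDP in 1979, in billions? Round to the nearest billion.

Δu = 10.54 - 7.7 = 2.84 points.
Okun's law (growth form): g_Y = g_Y* - β × Δu = 3.14 - 2.4 × (2.84) = 3.14 - 6.816 = -3.676%.
Real GDP in the next year = 5021 × (1 - 3.676/100) = 5021 × 0.96324 ≈ 4836 billion.

$4,836 billion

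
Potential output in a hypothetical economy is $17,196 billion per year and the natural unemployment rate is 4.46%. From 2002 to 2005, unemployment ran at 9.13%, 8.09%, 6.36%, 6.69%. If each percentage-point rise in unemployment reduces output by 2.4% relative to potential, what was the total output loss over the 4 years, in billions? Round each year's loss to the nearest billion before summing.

$5,129 billion

Year 2002: gap = -2.4 × (9.13 - 4.46) = -11.208%, loss ≈ 17196 × 11.208/100 ≈ 1927.
Year 2003: gap = -2.4 × (8.09 - 4.46) = -8.712%, loss ≈ 17196 × 8.712/100 ≈ 1498.
Year 2004: gap = -2.4 × (6.36 - 4.46) = -4.56%, loss ≈ 17196 × 4.56/100 ≈ 784.
Year 2005: gap = -2.4 × (6.69 - 4.46) = -5.352%, loss ≈ 17196 × 5.352/100 ≈ 920.
Total lost output = 1927 + 1498 + 784 + 920 = 5129 billion.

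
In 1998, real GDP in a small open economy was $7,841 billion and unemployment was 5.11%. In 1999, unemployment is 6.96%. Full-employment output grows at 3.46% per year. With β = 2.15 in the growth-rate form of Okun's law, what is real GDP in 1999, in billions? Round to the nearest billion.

Δu = 6.96 - 5.11 = 1.85 points.
Okun's law (growth form): g_Y = g_Y* - β × Δu = 3.46 - 2.15 × (1.85) = 3.46 - 3.9775 = -0.5175%.
Real GDP in the next year = 7841 × (1 - 0.5175/100) = 7841 × 0.994825 ≈ 7800 billion.

$7,800 billion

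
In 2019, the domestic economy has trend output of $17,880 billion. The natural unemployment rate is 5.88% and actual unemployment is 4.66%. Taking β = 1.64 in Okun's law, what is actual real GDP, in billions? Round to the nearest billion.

$18,238 billion

Unemployment gap = 4.66 - 5.88 = -1.22 points, so the output gap is -1.64 × (-1.22) = 2.0008%.
Actual GDP = 17880 × (1 + 2.0008/100) = 17880 × 1.020008 ≈ 18238 billion.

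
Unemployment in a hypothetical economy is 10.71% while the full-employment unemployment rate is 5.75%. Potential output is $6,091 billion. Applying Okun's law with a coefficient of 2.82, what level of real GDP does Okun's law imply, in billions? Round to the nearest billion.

$5,239 billion

Unemployment gap = 10.71 - 5.75 = 4.96 points, so the output gap is -2.82 × 4.96 = -13.9872%.
Actual GDP = 6091 × (1 - 13.9872/100) = 6091 × 0.860128 ≈ 5239 billion.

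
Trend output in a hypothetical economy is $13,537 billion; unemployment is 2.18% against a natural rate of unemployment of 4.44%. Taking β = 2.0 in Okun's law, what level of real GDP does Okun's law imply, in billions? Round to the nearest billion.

Unemployment gap = 2.18 - 4.44 = -2.26 points, so the output gap is -2 × (-2.26) = 4.52%.
Actual GDP = 13537 × (1 + 4.52/100) = 13537 × 1.0452 ≈ 14149 billion.

$14,149 billion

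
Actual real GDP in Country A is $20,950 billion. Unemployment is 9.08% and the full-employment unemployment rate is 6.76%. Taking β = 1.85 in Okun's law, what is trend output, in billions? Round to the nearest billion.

Unemployment gap = 9.08 - 6.76 = 2.32 points, so output gap = -1.85 × 2.32 = -4.292%.
Since Y = Y* × (1 + gap/100), Y* = 20950/0.95708 ≈ 21889 billion.

$21,889 billion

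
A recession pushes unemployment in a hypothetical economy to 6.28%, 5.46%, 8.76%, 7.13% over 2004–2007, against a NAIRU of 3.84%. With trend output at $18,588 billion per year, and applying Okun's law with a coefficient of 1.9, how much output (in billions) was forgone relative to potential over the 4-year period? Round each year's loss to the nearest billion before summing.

Year 2004: gap = -1.9 × (6.28 - 3.84) = -4.636%, loss ≈ 18588 × 4.636/100 ≈ 862.
Year 2005: gap = -1.9 × (5.46 - 3.84) = -3.078%, loss ≈ 18588 × 3.078/100 ≈ 572.
Year 2006: gap = -1.9 × (8.76 - 3.84) = -9.348%, loss ≈ 18588 × 9.348/100 ≈ 1738.
Year 2007: gap = -1.9 × (7.13 - 3.84) = -6.251%, loss ≈ 18588 × 6.251/100 ≈ 1162.
Total lost output = 862 + 572 + 1738 + 1162 = 4334 billion.

$4,334 billion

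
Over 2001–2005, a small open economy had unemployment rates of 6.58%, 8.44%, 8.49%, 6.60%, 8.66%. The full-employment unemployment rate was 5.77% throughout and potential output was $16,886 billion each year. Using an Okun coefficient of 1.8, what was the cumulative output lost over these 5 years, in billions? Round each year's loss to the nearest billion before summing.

Year 2001: gap = -1.8 × (6.58 - 5.77) = -1.458%, loss ≈ 16886 × 1.458/100 ≈ 246.
Year 2002: gap = -1.8 × (8.44 - 5.77) = -4.806%, loss ≈ 16886 × 4.806/100 ≈ 812.
Year 2003: gap = -1.8 × (8.49 - 5.77) = -4.896%, loss ≈ 16886 × 4.896/100 ≈ 827.
Year 2004: gap = -1.8 × (6.6 - 5.77) = -1.494%, loss ≈ 16886 × 1.494/100 ≈ 252.
Year 2005: gap = -1.8 × (8.66 - 5.77) = -5.202%, loss ≈ 16886 × 5.202/100 ≈ 878.
Total lost output = 246 + 812 + 827 + 252 + 878 = 3015 billion.

$3,015 billion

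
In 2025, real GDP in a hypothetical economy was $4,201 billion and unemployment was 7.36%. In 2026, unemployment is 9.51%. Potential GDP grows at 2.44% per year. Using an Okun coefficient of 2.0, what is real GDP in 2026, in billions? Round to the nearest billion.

Δu = 9.51 - 7.36 = 2.15 points.
Okun's law (growth form): g_Y = g_Y* - β × Δu = 2.44 - 2.0 × (2.15) = 2.44 - 4.3 = -1.86%.
Real GDP in the next year = 4201 × (1 - 1.86/100) = 4201 × 0.9814 ≈ 4123 billion.

$4,123 billion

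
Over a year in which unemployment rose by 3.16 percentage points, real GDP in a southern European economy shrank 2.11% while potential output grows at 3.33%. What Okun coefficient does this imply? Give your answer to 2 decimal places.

β ≈ 1.72

Growth form: g_Y = g_Y* - β × Δu, so β = (g_Y* - g_Y)/Δu.
β = (3.33 + 2.11)/3.16 = 5.44/3.16 = 1.72.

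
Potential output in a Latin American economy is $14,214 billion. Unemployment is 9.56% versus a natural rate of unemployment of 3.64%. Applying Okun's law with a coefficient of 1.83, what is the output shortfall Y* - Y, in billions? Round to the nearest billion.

Output gap = -1.83 × (9.56 - 3.64) = -1.83 × 5.92 = -10.8336%.
Actual GDP ≈ 14214 × 0.891664 ≈ 12674 billion, so the shortfall is 14214 - 12674 = 1540 billion.

$1,540 billion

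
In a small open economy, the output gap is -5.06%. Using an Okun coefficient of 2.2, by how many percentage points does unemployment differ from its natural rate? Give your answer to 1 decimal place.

2.3 percentage points

Okun's law: output gap = -β × (u - u*), so u - u* = -(output gap)/β.
u - u* = -(-5.06)/2.2 = 2.3 percentage points.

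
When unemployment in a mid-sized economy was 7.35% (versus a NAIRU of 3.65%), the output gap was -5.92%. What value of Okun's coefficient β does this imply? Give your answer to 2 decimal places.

β ≈ 1.60

Okun's law: output gap = -β × (u - u*).
-5.92 = -β × (7.35 - 3.65) = -β × 3.7, so β = 5.92/3.7 = 1.60.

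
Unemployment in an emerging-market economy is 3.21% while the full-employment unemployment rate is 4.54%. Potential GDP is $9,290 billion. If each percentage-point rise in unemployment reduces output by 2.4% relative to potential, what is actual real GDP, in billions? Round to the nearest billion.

Unemployment gap = 3.21 - 4.54 = -1.33 points, so the output gap is -2.4 × (-1.33) = 3.192%.
Actual GDP = 9290 × (1 + 3.192/100) = 9290 × 1.03192 ≈ 9587 billion.

$9,587 billion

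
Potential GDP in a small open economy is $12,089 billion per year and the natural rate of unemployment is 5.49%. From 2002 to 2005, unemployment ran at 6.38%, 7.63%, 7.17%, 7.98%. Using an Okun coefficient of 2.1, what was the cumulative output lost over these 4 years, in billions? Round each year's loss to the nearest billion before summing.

Year 2002: gap = -2.1 × (6.38 - 5.49) = -1.869%, loss ≈ 12089 × 1.869/100 ≈ 226.
Year 2003: gap = -2.1 × (7.63 - 5.49) = -4.494%, loss ≈ 12089 × 4.494/100 ≈ 543.
Year 2004: gap = -2.1 × (7.17 - 5.49) = -3.528%, loss ≈ 12089 × 3.528/100 ≈ 426.
Year 2005: gap = -2.1 × (7.98 - 5.49) = -5.229%, loss ≈ 12089 × 5.229/100 ≈ 632.
Total lost output = 226 + 543 + 426 + 632 = 1827 billion.

$1,827 billion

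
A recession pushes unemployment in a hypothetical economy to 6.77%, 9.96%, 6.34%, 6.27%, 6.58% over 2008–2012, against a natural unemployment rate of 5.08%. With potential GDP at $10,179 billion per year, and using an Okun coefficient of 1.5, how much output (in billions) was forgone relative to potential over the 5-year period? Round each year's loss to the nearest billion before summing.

$1,606 billion

Year 2008: gap = -1.5 × (6.77 - 5.08) = -2.535%, loss ≈ 10179 × 2.535/100 ≈ 258.
Year 2009: gap = -1.5 × (9.96 - 5.08) = -7.32%, loss ≈ 10179 × 7.32/100 ≈ 745.
Year 2010: gap = -1.5 × (6.34 - 5.08) = -1.89%, loss ≈ 10179 × 1.89/100 ≈ 192.
Year 2011: gap = -1.5 × (6.27 - 5.08) = -1.785%, loss ≈ 10179 × 1.785/100 ≈ 182.
Year 2012: gap = -1.5 × (6.58 - 5.08) = -2.25%, loss ≈ 10179 × 2.25/100 ≈ 229.
Total lost output = 258 + 745 + 192 + 182 + 229 = 1606 billion.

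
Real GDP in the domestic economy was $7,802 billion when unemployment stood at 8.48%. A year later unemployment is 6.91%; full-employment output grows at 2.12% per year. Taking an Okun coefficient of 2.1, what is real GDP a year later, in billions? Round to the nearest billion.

$8,225 billion

Δu = 6.91 - 8.48 = -1.57 points.
Okun's law (growth form): g_Y = g_Y* - β × Δu = 2.12 - 2.1 × (-1.57) = 2.12 + 3.297 = 5.417%.
Real GDP in the next year = 7802 × (1 + 5.417/100) = 7802 × 1.05417 ≈ 8225 billion.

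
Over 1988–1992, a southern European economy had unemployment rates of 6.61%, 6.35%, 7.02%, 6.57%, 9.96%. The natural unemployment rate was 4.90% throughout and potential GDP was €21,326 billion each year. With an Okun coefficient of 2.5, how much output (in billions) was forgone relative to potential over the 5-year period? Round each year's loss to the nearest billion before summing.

Year 1988: gap = -2.5 × (6.61 - 4.9) = -4.275%, loss ≈ 21326 × 4.275/100 ≈ 912.
Year 1989: gap = -2.5 × (6.35 - 4.9) = -3.625%, loss ≈ 21326 × 3.625/100 ≈ 773.
Year 1990: gap = -2.5 × (7.02 - 4.9) = -5.3%, loss ≈ 21326 × 5.3/100 ≈ 1130.
Year 1991: gap = -2.5 × (6.57 - 4.9) = -4.175%, loss ≈ 21326 × 4.175/100 ≈ 890.
Year 1992: gap = -2.5 × (9.96 - 4.9) = -12.65%, loss ≈ 21326 × 12.65/100 ≈ 2698.
Total lost output = 912 + 773 + 1130 + 890 + 2698 = 6403 billion.

€6,403 billion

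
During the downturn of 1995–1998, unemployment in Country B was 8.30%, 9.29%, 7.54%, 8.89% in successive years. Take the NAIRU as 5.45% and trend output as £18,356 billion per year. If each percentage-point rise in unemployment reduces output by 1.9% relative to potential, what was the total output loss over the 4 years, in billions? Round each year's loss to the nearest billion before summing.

£4,262 billion

Year 1995: gap = -1.9 × (8.3 - 5.45) = -5.415%, loss ≈ 18356 × 5.415/100 ≈ 994.
Year 1996: gap = -1.9 × (9.29 - 5.45) = -7.296%, loss ≈ 18356 × 7.296/100 ≈ 1339.
Year 1997: gap = -1.9 × (7.54 - 5.45) = -3.971%, loss ≈ 18356 × 3.971/100 ≈ 729.
Year 1998: gap = -1.9 × (8.89 - 5.45) = -6.536%, loss ≈ 18356 × 6.536/100 ≈ 1200.
Total lost output = 994 + 1339 + 729 + 1200 = 4262 billion.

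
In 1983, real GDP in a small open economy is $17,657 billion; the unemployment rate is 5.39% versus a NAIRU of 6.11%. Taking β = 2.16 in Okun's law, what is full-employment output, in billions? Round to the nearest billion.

Unemployment gap = 5.39 - 6.11 = -0.72 points, so output gap = -2.16 × (-0.72) = 1.5552%.
Since Y = Y* × (1 + gap/100), Y* = 17657/1.015552 ≈ 17387 billion.

$17,387 billion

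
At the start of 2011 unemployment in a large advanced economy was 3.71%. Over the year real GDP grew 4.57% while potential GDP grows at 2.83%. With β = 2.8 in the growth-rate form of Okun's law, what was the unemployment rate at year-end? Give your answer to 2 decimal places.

3.09%

Growth-rate Okun's law: g_Y = g_Y* - β × Δu, so Δu = (g_Y* - g_Y)/β.
Δu = (2.83 - 4.57)/2.8 = -1.74/2.8 = -0.62 percentage points.
Year-end unemployment = 3.71 - 0.62 = 3.09%.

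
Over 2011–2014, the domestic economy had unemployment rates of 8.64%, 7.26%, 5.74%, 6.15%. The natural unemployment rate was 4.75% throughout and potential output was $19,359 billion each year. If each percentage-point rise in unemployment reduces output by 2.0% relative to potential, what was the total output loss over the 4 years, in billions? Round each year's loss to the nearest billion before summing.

Year 2011: gap = -2.0 × (8.64 - 4.75) = -7.78%, loss ≈ 19359 × 7.78/100 ≈ 1506.
Year 2012: gap = -2.0 × (7.26 - 4.75) = -5.02%, loss ≈ 19359 × 5.02/100 ≈ 972.
Year 2013: gap = -2.0 × (5.74 - 4.75) = -1.98%, loss ≈ 19359 × 1.98/100 ≈ 383.
Year 2014: gap = -2.0 × (6.15 - 4.75) = -2.8%, loss ≈ 19359 × 2.8/100 ≈ 542.
Total lost output = 1506 + 972 + 383 + 542 = 3403 billion.

$3,403 billion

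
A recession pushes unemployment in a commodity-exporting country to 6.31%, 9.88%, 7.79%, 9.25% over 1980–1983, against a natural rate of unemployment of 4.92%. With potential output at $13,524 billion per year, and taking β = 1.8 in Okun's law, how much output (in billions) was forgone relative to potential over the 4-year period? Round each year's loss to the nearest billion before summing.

$3,298 billion

Year 1980: gap = -1.8 × (6.31 - 4.92) = -2.502%, loss ≈ 13524 × 2.502/100 ≈ 338.
Year 1981: gap = -1.8 × (9.88 - 4.92) = -8.928%, loss ≈ 13524 × 8.928/100 ≈ 1207.
Year 1982: gap = -1.8 × (7.79 - 4.92) = -5.166%, loss ≈ 13524 × 5.166/100 ≈ 699.
Year 1983: gap = -1.8 × (9.25 - 4.92) = -7.794%, loss ≈ 13524 × 7.794/100 ≈ 1054.
Total lost output = 338 + 1207 + 699 + 1054 = 3298 billion.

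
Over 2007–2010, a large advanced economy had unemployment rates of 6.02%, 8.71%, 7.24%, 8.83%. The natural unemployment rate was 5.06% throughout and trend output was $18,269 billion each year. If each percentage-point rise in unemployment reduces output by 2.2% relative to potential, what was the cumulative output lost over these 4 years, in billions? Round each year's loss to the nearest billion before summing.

Year 2007: gap = -2.2 × (6.02 - 5.06) = -2.112%, loss ≈ 18269 × 2.112/100 ≈ 386.
Year 2008: gap = -2.2 × (8.71 - 5.06) = -8.03%, loss ≈ 18269 × 8.03/100 ≈ 1467.
Year 2009: gap = -2.2 × (7.24 - 5.06) = -4.796%, loss ≈ 18269 × 4.796/100 ≈ 876.
Year 2010: gap = -2.2 × (8.83 - 5.06) = -8.294%, loss ≈ 18269 × 8.294/100 ≈ 1515.
Total lost output = 386 + 1467 + 876 + 1515 = 4244 billion.

$4,244 billion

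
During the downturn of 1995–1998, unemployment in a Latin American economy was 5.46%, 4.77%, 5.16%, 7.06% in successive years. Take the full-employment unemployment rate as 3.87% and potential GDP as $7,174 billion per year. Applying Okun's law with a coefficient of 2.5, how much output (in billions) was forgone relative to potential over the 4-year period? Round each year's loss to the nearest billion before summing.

Year 1995: gap = -2.5 × (5.46 - 3.87) = -3.975%, loss ≈ 7174 × 3.975/100 ≈ 285.
Year 1996: gap = -2.5 × (4.77 - 3.87) = -2.25%, loss ≈ 7174 × 2.25/100 ≈ 161.
Year 1997: gap = -2.5 × (5.16 - 3.87) = -3.225%, loss ≈ 7174 × 3.225/100 ≈ 231.
Year 1998: gap = -2.5 × (7.06 - 3.87) = -7.975%, loss ≈ 7174 × 7.975/100 ≈ 572.
Total lost output = 285 + 161 + 231 + 572 = 1249 billion.

$1,249 billion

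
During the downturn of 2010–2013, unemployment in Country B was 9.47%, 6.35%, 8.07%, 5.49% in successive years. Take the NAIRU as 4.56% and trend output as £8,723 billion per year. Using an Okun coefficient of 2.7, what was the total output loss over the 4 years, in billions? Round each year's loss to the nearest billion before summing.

£2,624 billion

Year 2010: gap = -2.7 × (9.47 - 4.56) = -13.257%, loss ≈ 8723 × 13.257/100 ≈ 1156.
Year 2011: gap = -2.7 × (6.35 - 4.56) = -4.833%, loss ≈ 8723 × 4.833/100 ≈ 422.
Year 2012: gap = -2.7 × (8.07 - 4.56) = -9.477%, loss ≈ 8723 × 9.477/100 ≈ 827.
Year 2013: gap = -2.7 × (5.49 - 4.56) = -2.511%, loss ≈ 8723 × 2.511/100 ≈ 219.
Total lost output = 1156 + 422 + 827 + 219 = 2624 billion.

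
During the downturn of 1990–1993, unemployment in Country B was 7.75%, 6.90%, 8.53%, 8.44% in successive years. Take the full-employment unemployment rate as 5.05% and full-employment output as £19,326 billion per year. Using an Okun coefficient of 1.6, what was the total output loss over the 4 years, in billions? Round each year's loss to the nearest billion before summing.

Year 1990: gap = -1.6 × (7.75 - 5.05) = -4.32%, loss ≈ 19326 × 4.32/100 ≈ 835.
Year 1991: gap = -1.6 × (6.9 - 5.05) = -2.96%, loss ≈ 19326 × 2.96/100 ≈ 572.
Year 1992: gap = -1.6 × (8.53 - 5.05) = -5.568%, loss ≈ 19326 × 5.568/100 ≈ 1076.
Year 1993: gap = -1.6 × (8.44 - 5.05) = -5.424%, loss ≈ 19326 × 5.424/100 ≈ 1048.
Total lost output = 835 + 572 + 1076 + 1048 = 3531 billion.

£3,531 billion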